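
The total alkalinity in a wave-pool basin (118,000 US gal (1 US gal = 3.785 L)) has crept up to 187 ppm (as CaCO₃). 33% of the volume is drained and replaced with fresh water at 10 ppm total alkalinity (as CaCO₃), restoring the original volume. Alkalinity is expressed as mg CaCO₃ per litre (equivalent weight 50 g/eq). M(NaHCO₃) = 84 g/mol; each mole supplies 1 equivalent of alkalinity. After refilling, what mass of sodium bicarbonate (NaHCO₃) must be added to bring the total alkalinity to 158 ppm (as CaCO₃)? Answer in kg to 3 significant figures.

22.1 kg

Volume: 118,000 US gal × 3.785 L/gal = 446,630 L.
After draining 33% and refilling: 187 × 0.67 + 10 × 0.33 = 128.59 ppm.
Deficit to target: 158 − 128.59 = 29.41 mg/L.
As CaCO₃: 29.41 mg/L × 446,630 L = 13,140 g; ÷ 50 g/eq ÷ 1 = 262.7 mol NaHCO₃.
Mass: 262.7 × 84 = 22,070 g.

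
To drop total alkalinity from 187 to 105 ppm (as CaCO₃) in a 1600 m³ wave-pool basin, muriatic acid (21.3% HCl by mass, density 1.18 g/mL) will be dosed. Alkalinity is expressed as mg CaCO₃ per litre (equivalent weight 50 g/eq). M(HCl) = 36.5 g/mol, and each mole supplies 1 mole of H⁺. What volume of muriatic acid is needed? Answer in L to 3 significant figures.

Volume: 1600 m³ = 1,600,000 L.
Alkalinity to neutralize: (187 − 105) = 82 mg/L as CaCO₃ × 1,600,000 L = 131,200 g as CaCO₃.
Equivalents of H⁺ required: 131,200 ÷ 50 g/eq = 2624 eq = 2624 mol HCl.
Mass of HCl: 2624 × 36.5 = 95,780 g.
Mass of 21.3% solution: 95,780 / 0.213 = 449,700 g.
Volume: 449,700 g ÷ 1.18 g/mL = 381,100 mL.

381 L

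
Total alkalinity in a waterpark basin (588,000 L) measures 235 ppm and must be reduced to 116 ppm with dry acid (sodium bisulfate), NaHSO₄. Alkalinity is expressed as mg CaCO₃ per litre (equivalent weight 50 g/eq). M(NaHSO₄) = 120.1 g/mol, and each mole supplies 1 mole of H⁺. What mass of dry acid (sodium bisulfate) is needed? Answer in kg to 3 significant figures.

Alkalinity to neutralize: (235 − 116) = 119 mg/L as CaCO₃ × 588,000 L = 69,970 g as CaCO₃.
Equivalents of H⁺ required: 69,970 ÷ 50 g/eq = 1399 eq = 1399 mol NaHSO₄.
Mass of NaHSO₄: 1399 × 120.1 = 168,100 g.

168 kg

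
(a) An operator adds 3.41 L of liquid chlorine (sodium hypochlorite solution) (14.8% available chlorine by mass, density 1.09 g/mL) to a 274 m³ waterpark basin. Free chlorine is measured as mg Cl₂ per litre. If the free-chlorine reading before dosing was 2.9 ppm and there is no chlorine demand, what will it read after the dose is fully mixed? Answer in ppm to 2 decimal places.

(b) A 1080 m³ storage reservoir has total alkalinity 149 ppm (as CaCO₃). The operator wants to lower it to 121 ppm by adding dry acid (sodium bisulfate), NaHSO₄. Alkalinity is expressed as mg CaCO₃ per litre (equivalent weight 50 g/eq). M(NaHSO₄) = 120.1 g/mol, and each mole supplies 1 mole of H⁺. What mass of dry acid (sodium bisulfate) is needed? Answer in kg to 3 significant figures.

(a) 4.91 ppm; (b) 72.6 kg

(a) Volume: 274 m³ = 274,000 L.
(a) Mass of solution: 3.41 L × 1000 mL/L × 1.09 g/mL = 3717 g.
(a) Available chlorine delivered: 3717 g × 0.148 = 550.1 g as Cl₂.
(a) Concentration rise: 550.1 g / 274,000 L = 2.008 mg/L = 2.01 ppm.
(a) Final FC: 2.9 + 2.01 = 4.91 ppm.

(b) Volume: 1080 m³ = 1,080,000 L.
(b) Alkalinity to neutralize: (149 − 121) = 28 mg/L as CaCO₃ × 1,080,000 L = 30,240 g as CaCO₃.
(b) Equivalents of H⁺ required: 30,240 ÷ 50 g/eq = 604.8 eq = 604.8 mol NaHSO₄.
(b) Mass of NaHSO₄: 604.8 × 120.1 = 72,640 g.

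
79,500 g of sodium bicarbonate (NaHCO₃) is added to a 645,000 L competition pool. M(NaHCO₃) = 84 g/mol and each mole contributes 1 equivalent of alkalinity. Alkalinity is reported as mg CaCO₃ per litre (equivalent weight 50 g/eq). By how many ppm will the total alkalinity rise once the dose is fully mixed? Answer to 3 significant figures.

Moles of NaHCO₃: 79,500 g ÷ 84 g/mol = 946.4 mol → 946.4 eq of alkalinity.
As CaCO₃: 946.4 eq × 50 g/eq = 47,320 g.
Rise: 47,320 g / 645,000 L × 1000 = 73.37 mg/L.

73.4 ppm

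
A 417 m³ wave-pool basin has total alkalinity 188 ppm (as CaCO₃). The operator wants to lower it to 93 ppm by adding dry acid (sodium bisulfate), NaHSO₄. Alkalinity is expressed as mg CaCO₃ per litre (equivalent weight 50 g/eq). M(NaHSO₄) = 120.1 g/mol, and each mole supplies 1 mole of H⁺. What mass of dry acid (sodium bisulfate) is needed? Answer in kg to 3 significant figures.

95.2 kg

Volume: 417 m³ = 417,000 L.
Alkalinity to neutralize: (188 − 93) = 95 mg/L as CaCO₃ × 417,000 L = 39,620 g as CaCO₃.
Equivalents of H⁺ required: 39,620 ÷ 50 g/eq = 792.3 eq = 792.3 mol NaHSO₄.
Mass of NaHSO₄: 792.3 × 120.1 = 95,160 g.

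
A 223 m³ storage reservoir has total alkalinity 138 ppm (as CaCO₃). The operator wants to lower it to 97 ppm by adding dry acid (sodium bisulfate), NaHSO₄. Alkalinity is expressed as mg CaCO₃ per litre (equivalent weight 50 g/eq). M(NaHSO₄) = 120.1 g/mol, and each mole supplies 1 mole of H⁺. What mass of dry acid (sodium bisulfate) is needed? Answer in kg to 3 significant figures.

22.0 kg

Volume: 223 m³ = 223,000 L.
Alkalinity to neutralize: (138 − 97) = 41 mg/L as CaCO₃ × 223,000 L = 9143 g as CaCO₃.
Equivalents of H⁺ required: 9143 ÷ 50 g/eq = 182.9 eq = 182.9 mol NaHSO₄.
Mass of NaHSO₄: 182.9 × 120.1 = 21,960 g.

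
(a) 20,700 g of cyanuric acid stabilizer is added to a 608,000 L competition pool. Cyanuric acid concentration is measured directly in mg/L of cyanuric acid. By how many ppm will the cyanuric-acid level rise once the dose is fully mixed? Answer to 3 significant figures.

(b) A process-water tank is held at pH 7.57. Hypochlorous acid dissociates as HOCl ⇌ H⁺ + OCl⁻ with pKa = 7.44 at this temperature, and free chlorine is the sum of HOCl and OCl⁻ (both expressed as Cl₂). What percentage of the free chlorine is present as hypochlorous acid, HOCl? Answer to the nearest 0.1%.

(a) 34.0 ppm; (b) 42.6%

(a) Rise: 20,700 g / 608,000 L × 1000 = 34.05 mg/L.

(b) [OCl⁻]/[HOCl] = 10^(pH − pKa) = 10^(7.57 − 7.44) = 10^0.13 = 1.349.
(b) Fraction as HOCl = 1 / (1 + 1.349) = 0.4257.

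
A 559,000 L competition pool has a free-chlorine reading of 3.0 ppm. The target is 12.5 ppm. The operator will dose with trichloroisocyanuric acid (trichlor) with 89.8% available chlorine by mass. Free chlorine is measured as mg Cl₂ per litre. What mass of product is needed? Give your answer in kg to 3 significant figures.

Chlorine deficit: 12.5 − 3.0 = 9.5 ppm = 9.5 mg/L as Cl₂.
Cl₂ equivalent needed: 9.5 mg/L × 559,000 L = 5,310,000 mg = 5310 g.
Product at 89.8% available chlorine: 5310 / 0.898 = 5914 g.

5.91 kg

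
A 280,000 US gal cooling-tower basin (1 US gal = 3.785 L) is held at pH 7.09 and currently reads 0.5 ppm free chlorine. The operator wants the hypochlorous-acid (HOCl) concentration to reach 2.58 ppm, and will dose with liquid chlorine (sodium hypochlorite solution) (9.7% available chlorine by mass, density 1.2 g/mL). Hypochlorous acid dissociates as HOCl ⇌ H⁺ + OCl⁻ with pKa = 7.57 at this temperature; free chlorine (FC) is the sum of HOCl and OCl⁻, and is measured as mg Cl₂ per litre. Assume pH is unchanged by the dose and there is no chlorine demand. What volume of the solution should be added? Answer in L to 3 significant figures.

Volume: 280,000 US gal × 3.785 L/gal = 1,059,800 L.
[OCl⁻]/[HOCl] = 10^(pH − pKa) = 10^(7.09 − 7.57) = 0.3311; fraction as HOCl = 1/(1 + 0.3311) = 0.7512.
Free chlorine required for 2.58 ppm HOCl: 2.58 / 0.7512 = 3.434 ppm.
FC to add: 3.434 − 0.5 = 2.934 mg/L as Cl₂.
Cl₂ equivalent: 2.934 mg/L × 1,059,800 L = 3110 g.
Product at 9.7% available Cl: 3110 / 0.097 = 32,060 g.
Volume: 32,060 g ÷ 1.2 g/mL = 26,720 mL.

26.7 L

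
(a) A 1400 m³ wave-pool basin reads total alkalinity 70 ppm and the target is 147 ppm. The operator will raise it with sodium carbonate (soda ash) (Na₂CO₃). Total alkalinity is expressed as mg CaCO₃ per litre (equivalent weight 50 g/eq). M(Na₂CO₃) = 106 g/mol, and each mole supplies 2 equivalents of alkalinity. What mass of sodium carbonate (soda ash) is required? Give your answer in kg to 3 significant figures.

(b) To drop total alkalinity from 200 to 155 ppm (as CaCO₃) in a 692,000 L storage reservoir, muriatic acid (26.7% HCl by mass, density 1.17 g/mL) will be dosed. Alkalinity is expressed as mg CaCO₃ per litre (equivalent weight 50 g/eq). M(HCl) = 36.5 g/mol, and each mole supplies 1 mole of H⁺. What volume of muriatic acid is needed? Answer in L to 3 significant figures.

(a) 114 kg; (b) 72.8 L

(a) Volume: 1400 m³ = 1,400,000 L.
(a) Alkalinity to add: (147 − 70) = 77 mg/L as CaCO₃ × 1,400,000 L = 107,800 g as CaCO₃.
(a) Equivalents: 107,800 g ÷ 50 g/eq = 2156 eq.
(a) Each mole of Na₂CO₃ supplies 2 eq, so 2156 / 2 = 1078 mol.
(a) Mass: 1078 mol × 106 g/mol = 114,300 g.

(b) Alkalinity to neutralize: (200 − 155) = 45 mg/L as CaCO₃ × 692,000 L = 31,140 g as CaCO₃.
(b) Equivalents of H⁺ required: 31,140 ÷ 50 g/eq = 622.8 eq = 622.8 mol HCl.
(b) Mass of HCl: 622.8 × 36.5 = 22,730 g.
(b) Mass of 26.7% solution: 22,730 / 0.267 = 85,140 g.
(b) Volume: 85,140 g ÷ 1.17 g/mL = 72,770 mL.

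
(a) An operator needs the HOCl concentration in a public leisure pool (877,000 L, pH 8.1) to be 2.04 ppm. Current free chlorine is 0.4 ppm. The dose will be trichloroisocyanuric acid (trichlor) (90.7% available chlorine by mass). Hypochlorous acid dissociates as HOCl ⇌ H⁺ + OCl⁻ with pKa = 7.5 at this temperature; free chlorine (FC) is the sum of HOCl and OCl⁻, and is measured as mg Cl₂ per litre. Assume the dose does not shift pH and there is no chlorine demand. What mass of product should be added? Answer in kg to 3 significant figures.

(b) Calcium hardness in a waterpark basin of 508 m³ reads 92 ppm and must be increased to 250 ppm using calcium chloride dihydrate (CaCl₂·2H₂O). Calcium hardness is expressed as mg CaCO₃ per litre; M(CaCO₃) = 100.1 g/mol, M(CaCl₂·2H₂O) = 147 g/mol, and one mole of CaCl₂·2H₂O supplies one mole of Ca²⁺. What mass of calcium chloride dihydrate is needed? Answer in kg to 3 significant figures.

(a) 9.44 kg; (b) 118 kg

(a) [OCl⁻]/[HOCl] = 10^(pH − pKa) = 10^(8.1 − 7.5) = 3.981; fraction as HOCl = 1/(1 + 3.981) = 0.2008.
(a) Free chlorine required for 2.04 ppm HOCl: 2.04 / 0.2008 = 10.16 ppm.
(a) FC to add: 10.16 − 0.4 = 9.761 mg/L as Cl₂.
(a) Cl₂ equivalent: 9.761 mg/L × 877,000 L = 8561 g.
(a) Product at 90.7% available Cl: 8561 / 0.907 = 9439 g.

(b) Volume: 508 m³ = 508,000 L.
(b) Hardness to add: (250 − 92) = 158 mg/L as CaCO₃ × 508,000 L = 80,260 g as CaCO₃.
(b) Moles of Ca²⁺ (1 mol Ca²⁺ ≡ 1 mol CaCO₃): 80,260 / 100.1 g/mol = 801.8 mol.
(b) Mass of CaCl₂·2H₂O: 801.8 × 147 = 117,900 g.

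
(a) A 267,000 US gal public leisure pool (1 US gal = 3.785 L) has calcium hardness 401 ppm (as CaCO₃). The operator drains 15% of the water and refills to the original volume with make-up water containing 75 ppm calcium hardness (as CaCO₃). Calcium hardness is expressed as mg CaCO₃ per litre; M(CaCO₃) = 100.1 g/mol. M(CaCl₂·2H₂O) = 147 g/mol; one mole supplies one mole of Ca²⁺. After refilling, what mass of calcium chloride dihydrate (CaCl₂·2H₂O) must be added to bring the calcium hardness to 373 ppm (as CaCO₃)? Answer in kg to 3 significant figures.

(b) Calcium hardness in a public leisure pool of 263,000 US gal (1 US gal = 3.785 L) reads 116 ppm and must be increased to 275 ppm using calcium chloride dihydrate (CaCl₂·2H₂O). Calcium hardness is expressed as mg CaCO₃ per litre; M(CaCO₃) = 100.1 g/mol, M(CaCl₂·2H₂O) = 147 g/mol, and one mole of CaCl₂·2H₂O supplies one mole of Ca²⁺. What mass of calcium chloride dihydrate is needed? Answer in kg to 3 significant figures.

(a) 31.0 kg; (b) 232 kg

(a) Volume: 267,000 US gal × 3.785 L/gal = 1,010,595 L.
(a) After draining 15% and refilling: 401 × 0.85 + 75 × 0.15 = 352.1 ppm.
(a) Deficit to target: 373 − 352.1 = 20.9 mg/L.
(a) As CaCO₃: 20.9 mg/L × 1,010,595 L = 21,120 g; ÷ 100.1 = 211 mol Ca²⁺.
(a) Mass: 211 × 147 = 31,020 g.

(b) Volume: 263,000 US gal × 3.785 L/gal = 995,455 L.
(b) Hardness to add: (275 − 116) = 159 mg/L as CaCO₃ × 995,455 L = 158,300 g as CaCO₃.
(b) Moles of Ca²⁺ (1 mol Ca²⁺ ≡ 1 mol CaCO₃): 158,300 / 100.1 g/mol = 1581 mol.
(b) Mass of CaCl₂·2H₂O: 1581 × 147 = 232,400 g.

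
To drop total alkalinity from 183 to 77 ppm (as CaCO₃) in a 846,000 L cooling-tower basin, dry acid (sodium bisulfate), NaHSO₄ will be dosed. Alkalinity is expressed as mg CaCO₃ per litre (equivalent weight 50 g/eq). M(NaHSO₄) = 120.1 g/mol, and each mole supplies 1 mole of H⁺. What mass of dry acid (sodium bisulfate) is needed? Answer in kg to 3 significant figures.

Alkalinity to neutralize: (183 − 77) = 106 mg/L as CaCO₃ × 846,000 L = 89,680 g as CaCO₃.
Equivalents of H⁺ required: 89,680 ÷ 50 g/eq = 1794 eq = 1794 mol NaHSO₄.
Mass of NaHSO₄: 1794 × 120.1 = 215,400 g.

215 kg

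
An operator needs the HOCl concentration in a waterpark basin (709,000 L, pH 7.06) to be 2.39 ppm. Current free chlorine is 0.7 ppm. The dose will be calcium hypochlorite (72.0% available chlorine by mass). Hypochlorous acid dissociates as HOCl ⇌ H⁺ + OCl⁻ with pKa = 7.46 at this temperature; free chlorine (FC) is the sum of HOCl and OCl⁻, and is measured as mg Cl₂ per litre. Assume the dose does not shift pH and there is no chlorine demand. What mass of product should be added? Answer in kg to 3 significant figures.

2.60 kg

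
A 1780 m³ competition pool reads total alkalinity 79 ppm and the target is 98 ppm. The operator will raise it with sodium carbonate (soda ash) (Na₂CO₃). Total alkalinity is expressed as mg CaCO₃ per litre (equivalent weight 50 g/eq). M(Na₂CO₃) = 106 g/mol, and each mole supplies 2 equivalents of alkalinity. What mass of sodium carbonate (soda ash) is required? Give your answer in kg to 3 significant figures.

Volume: 1780 m³ = 1,780,000 L.
Alkalinity to add: (98 − 79) = 19 mg/L as CaCO₃ × 1,780,000 L = 33,820 g as CaCO₃.
Equivalents: 33,820 g ÷ 50 g/eq = 676.4 eq.
Each mole of Na₂CO₃ supplies 2 eq, so 676.4 / 2 = 338.2 mol.
Mass: 338.2 mol × 106 g/mol = 35,850 g.

35.8 kg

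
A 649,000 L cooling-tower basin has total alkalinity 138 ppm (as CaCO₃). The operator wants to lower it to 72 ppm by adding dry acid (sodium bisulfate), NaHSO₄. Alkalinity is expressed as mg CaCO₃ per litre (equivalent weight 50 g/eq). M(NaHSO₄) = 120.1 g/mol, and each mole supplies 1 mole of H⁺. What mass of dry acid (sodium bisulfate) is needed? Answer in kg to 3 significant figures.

103 kg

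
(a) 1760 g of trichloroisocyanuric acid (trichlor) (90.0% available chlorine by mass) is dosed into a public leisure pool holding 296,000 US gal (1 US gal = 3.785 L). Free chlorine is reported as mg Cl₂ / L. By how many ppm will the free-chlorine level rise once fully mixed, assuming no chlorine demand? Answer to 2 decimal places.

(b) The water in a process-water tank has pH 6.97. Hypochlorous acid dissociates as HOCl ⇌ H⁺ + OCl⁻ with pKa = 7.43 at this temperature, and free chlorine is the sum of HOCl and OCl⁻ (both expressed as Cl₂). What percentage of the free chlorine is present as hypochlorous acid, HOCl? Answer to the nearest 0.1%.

(a) 1.41 ppm; (b) 74.3%

(a) Volume: 296,000 US gal × 3.785 L/gal = 1,120,360 L.
(a) Available chlorine delivered: 1760 g × 0.9 = 1584 g as Cl₂.
(a) Concentration rise: 1584 g / 1,120,360 L = 1.414 mg/L = 1.41 ppm.

(b) [OCl⁻]/[HOCl] = 10^(pH − pKa) = 10^(6.97 − 7.43) = 10^-0.46 = 0.3467.
(b) Fraction as HOCl = 1 / (1 + 0.3467) = 0.7425.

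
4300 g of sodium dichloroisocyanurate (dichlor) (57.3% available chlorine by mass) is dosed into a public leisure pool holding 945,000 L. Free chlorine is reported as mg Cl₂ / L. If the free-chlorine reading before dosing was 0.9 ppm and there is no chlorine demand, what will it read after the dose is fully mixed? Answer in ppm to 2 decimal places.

3.51 ppm

Available chlorine delivered: 4300 g × 0.573 = 2464 g as Cl₂.
Concentration rise: 2464 g / 945,000 L = 2.607 mg/L = 2.61 ppm.
Final FC: 0.9 + 2.61 = 3.51 ppm.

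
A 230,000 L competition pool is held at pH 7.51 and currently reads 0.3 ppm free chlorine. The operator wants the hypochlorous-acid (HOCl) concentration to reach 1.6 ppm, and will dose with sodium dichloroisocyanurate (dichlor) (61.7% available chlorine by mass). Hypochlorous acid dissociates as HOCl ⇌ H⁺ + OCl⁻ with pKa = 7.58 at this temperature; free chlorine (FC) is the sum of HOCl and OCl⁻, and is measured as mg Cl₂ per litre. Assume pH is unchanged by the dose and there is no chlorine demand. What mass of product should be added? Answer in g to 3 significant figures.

[OCl⁻]/[HOCl] = 10^(pH − pKa) = 10^(7.51 − 7.58) = 0.8511; fraction as HOCl = 1/(1 + 0.8511) = 0.5402.
Free chlorine required for 1.6 ppm HOCl: 1.6 / 0.5402 = 2.962 ppm.
FC to add: 2.962 − 0.3 = 2.662 mg/L as Cl₂.
Cl₂ equivalent: 2.662 mg/L × 230,000 L = 612.2 g.
Product at 61.7% available Cl: 612.2 / 0.617 = 992.3 g.

992 g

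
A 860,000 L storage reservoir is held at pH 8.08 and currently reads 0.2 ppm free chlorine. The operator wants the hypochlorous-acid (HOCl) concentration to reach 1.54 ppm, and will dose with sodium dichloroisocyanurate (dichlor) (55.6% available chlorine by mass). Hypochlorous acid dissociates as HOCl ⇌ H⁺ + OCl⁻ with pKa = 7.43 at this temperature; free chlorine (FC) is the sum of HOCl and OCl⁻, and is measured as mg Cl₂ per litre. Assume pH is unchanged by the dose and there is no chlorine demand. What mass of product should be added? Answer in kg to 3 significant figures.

12.7 kg

[OCl⁻]/[HOCl] = 10^(pH − pKa) = 10^(8.08 − 7.43) = 4.467; fraction as HOCl = 1/(1 + 4.467) = 0.1829.
Free chlorine required for 1.54 ppm HOCl: 1.54 / 0.1829 = 8.419 ppm.
FC to add: 8.419 − 0.2 = 8.219 mg/L as Cl₂.
Cl₂ equivalent: 8.219 mg/L × 860,000 L = 7068 g.
Product at 55.6% available Cl: 7068 / 0.556 = 12,710 g.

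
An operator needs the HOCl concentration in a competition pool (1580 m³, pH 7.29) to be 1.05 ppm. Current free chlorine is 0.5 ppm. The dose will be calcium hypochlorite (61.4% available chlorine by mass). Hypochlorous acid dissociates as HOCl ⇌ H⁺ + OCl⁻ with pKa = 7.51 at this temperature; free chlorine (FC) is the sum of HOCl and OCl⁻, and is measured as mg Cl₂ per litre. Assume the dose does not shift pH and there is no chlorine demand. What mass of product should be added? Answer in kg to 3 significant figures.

Volume: 1580 m³ = 1,580,000 L.
[OCl⁻]/[HOCl] = 10^(pH − pKa) = 10^(7.29 − 7.51) = 0.6026; fraction as HOCl = 1/(1 + 0.6026) = 0.624.
Free chlorine required for 1.05 ppm HOCl: 1.05 / 0.624 = 1.683 ppm.
FC to add: 1.683 − 0.5 = 1.183 mg/L as Cl₂.
Cl₂ equivalent: 1.183 mg/L × 1,580,000 L = 1869 g.
Product at 61.4% available Cl: 1869 / 0.614 = 3043 g.

3.04 kg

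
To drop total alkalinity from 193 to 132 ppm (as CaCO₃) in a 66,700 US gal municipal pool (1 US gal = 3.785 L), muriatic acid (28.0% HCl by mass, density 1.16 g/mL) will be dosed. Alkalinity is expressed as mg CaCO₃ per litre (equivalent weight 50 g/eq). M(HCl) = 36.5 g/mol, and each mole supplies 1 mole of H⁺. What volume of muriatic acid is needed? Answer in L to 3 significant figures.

Volume: 66,700 US gal × 3.785 L/gal = 252,460 L.
Alkalinity to neutralize: (193 − 132) = 61 mg/L as CaCO₃ × 252,460 L = 15,400 g as CaCO₃.
Equivalents of H⁺ required: 15,400 ÷ 50 g/eq = 308 eq = 308 mol HCl.
Mass of HCl: 308 × 36.5 = 11,240 g.
Mass of 28.0% solution: 11,240 / 0.28 = 40,150 g.
Volume: 40,150 g ÷ 1.16 g/mL = 34,610 mL.

34.6 L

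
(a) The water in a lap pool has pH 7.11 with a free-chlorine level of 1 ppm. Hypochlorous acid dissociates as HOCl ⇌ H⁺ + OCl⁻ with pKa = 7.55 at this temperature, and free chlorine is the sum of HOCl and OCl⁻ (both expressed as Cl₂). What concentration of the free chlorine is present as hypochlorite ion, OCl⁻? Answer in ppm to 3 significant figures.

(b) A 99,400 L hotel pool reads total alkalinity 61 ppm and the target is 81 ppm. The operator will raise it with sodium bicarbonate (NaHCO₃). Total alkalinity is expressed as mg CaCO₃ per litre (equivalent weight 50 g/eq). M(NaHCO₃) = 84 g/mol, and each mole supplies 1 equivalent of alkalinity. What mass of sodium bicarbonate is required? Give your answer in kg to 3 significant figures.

(a) 0.266 ppm; (b) 3.34 kg

(a) [OCl⁻]/[HOCl] = 10^(pH − pKa) = 10^(7.11 − 7.55) = 10^-0.44 = 0.3631.
(a) Fraction as HOCl = 1 / (1 + 0.3631) = 0.7336.
(a) OCl⁻ = (1 − 0.7336) × 1 ppm = 0.2664 ppm.

(b) Alkalinity to add: (81 − 61) = 20 mg/L as CaCO₃ × 99,400 L = 1988 g as CaCO₃.
(b) Equivalents: 1988 g ÷ 50 g/eq = 39.76 eq.
(b) NaHCO₃ supplies 1 eq per mole → 39.76 mol.
(b) Mass: 39.76 mol × 84 g/mol = 3340 g.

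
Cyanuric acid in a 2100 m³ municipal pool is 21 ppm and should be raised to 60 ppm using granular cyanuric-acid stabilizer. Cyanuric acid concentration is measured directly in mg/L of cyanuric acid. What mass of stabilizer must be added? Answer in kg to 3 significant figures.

81.9 kg

Volume: 2100 m³ = 2,100,000 L.
CYA to add: (60 − 21) = 39 mg/L × 2,100,000 L = 81,900 g cyanuric acid.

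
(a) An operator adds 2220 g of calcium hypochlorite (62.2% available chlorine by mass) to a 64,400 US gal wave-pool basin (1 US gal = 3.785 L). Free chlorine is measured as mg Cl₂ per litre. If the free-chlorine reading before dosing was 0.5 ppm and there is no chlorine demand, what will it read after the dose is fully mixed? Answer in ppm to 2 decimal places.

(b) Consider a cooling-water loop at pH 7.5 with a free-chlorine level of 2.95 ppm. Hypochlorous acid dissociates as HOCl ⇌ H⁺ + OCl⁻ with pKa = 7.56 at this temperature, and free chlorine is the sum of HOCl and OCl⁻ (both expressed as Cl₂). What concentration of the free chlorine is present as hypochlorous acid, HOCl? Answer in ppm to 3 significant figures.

(a) 6.16 ppm; (b) 1.58 ppm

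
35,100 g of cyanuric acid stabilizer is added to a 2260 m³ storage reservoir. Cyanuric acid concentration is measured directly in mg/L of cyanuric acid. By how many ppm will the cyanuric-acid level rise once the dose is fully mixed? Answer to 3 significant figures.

15.5 ppm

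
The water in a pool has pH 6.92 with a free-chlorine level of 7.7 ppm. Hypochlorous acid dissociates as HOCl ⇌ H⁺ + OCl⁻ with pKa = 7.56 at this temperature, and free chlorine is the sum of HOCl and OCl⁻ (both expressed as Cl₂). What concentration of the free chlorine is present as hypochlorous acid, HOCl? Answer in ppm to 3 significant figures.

6.26 ppm

[OCl⁻]/[HOCl] = 10^(pH − pKa) = 10^(6.92 − 7.56) = 10^-0.64 = 0.2291.
Fraction as HOCl = 1 / (1 + 0.2291) = 0.8136.
HOCl = 0.8136 × 7.7 ppm = 6.265 ppm.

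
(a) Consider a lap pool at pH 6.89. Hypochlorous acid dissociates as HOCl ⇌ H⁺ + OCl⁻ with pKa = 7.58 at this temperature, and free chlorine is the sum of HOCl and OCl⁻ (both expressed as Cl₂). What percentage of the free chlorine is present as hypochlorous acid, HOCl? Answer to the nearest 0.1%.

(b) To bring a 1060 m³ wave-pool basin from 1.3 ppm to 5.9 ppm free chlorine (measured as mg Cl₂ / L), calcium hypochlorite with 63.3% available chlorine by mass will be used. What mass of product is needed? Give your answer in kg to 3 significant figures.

(a) [OCl⁻]/[HOCl] = 10^(pH − pKa) = 10^(6.89 − 7.58) = 10^-0.69 = 0.2042.
(a) Fraction as HOCl = 1 / (1 + 0.2042) = 0.8304.

(b) Volume: 1060 m³ = 1,060,000 L.
(b) Chlorine deficit: 5.9 − 1.3 = 4.6 ppm = 4.6 mg/L as Cl₂.
(b) Cl₂ equivalent needed: 4.6 mg/L × 1,060,000 L = 4,876,000 mg = 4876 g.
(b) Product at 63.3% available chlorine: 4876 / 0.633 = 7703 g.

(a) 83.0%; (b) 7.70 kg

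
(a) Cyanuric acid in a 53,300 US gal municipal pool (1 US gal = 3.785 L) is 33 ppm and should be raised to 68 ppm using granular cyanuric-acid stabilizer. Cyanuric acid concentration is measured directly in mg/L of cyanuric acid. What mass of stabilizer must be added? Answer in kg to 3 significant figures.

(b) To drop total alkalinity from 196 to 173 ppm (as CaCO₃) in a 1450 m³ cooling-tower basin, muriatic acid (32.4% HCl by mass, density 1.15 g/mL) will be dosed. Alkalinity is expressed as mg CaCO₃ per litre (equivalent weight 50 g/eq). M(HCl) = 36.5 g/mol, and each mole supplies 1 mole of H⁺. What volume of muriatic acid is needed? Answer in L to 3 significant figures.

(a) Volume: 53,300 US gal × 3.785 L/gal = 201,740 L.
(a) CYA to add: (68 − 33) = 35 mg/L × 201,740 L = 7061 g cyanuric acid.

(b) Volume: 1450 m³ = 1,450,000 L.
(b) Alkalinity to neutralize: (196 − 173) = 23 mg/L as CaCO₃ × 1,450,000 L = 33,350 g as CaCO₃.
(b) Equivalents of H⁺ required: 33,350 ÷ 50 g/eq = 667 eq = 667 mol HCl.
(b) Mass of HCl: 667 × 36.5 = 24,350 g.
(b) Mass of 32.4% solution: 24,350 / 0.324 = 75,140 g.
(b) Volume: 75,140 g ÷ 1.15 g/mL = 65,340 mL.

(a) 7.06 kg; (b) 65.3 L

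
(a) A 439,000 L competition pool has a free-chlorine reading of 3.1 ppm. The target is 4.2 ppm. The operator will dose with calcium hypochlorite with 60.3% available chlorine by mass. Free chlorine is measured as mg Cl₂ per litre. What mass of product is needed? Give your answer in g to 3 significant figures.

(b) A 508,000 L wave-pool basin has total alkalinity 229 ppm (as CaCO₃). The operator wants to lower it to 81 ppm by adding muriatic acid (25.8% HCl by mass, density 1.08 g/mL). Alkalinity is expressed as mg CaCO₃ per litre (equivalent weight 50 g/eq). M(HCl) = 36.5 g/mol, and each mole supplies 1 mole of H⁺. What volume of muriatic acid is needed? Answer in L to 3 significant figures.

(a) Chlorine deficit: 4.2 − 3.1 = 1.1 ppm = 1.1 mg/L as Cl₂.
(a) Cl₂ equivalent needed: 1.1 mg/L × 439,000 L = 482,900 mg = 482.9 g.
(a) Product at 60.3% available chlorine: 482.9 / 0.603 = 800.8 g.

(b) Alkalinity to neutralize: (229 − 81) = 148 mg/L as CaCO₃ × 508,000 L = 75,180 g as CaCO₃.
(b) Equivalents of H⁺ required: 75,180 ÷ 50 g/eq = 1504 eq = 1504 mol HCl.
(b) Mass of HCl: 1504 × 36.5 = 54,880 g.
(b) Mass of 25.8% solution: 54,880 / 0.258 = 212,700 g.
(b) Volume: 212,700 g ÷ 1.08 g/mL = 197,000 mL.

(a) 801 g; (b) 197 L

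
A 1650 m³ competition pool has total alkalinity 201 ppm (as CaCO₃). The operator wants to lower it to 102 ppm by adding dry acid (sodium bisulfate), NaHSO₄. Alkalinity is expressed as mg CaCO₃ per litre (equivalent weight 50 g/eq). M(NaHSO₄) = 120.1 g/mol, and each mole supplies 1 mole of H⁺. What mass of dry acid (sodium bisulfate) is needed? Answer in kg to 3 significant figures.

Volume: 1650 m³ = 1,650,000 L.
Alkalinity to neutralize: (201 − 102) = 99 mg/L as CaCO₃ × 1,650,000 L = 163,400 g as CaCO₃.
Equivalents of H⁺ required: 163,400 ÷ 50 g/eq = 3267 eq = 3267 mol NaHSO₄.
Mass of NaHSO₄: 3267 × 120.1 = 392,400 g.

392 kg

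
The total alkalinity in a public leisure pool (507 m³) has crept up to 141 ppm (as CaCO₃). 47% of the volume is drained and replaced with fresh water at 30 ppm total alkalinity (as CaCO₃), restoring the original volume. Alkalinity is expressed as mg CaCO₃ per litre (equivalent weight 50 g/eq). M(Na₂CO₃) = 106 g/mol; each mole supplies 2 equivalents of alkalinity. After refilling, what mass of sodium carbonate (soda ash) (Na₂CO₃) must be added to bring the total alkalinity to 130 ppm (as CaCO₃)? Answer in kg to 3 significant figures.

Volume: 507 m³ = 507,000 L.
After draining 47% and refilling: 141 × 0.53 + 30 × 0.47 = 88.83 ppm.
Deficit to target: 130 − 88.83 = 41.17 mg/L.
As CaCO₃: 41.17 mg/L × 507,000 L = 20,870 g; ÷ 50 g/eq ÷ 2 = 208.7 mol Na₂CO₃.
Mass: 208.7 × 106 = 22,130 g.

22.1 kg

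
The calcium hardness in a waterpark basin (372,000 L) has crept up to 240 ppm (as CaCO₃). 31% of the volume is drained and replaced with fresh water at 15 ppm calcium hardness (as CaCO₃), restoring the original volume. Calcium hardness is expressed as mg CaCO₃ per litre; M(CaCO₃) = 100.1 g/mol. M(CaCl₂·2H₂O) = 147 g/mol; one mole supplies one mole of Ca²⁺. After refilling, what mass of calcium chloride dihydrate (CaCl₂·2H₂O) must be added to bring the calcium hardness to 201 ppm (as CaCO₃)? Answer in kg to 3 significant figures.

16.8 kg

After draining 31% and refilling: 240 × 0.69 + 15 × 0.31 = 170.25 ppm.
Deficit to target: 201 − 170.25 = 30.75 mg/L.
As CaCO₃: 30.75 mg/L × 372,000 L = 11,440 g; ÷ 100.1 = 114.3 mol Ca²⁺.
Mass: 114.3 × 147 = 16,800 g.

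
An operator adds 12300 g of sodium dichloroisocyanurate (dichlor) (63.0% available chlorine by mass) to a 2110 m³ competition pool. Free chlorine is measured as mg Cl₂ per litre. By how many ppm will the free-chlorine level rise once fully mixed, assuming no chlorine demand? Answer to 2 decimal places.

3.67 ppm

Volume: 2110 m³ = 2,110,000 L.
Available chlorine delivered: 12,300 g × 0.63 = 7749 g as Cl₂.
Concentration rise: 7749 g / 2,110,000 L = 3.673 mg/L = 3.67 ppm.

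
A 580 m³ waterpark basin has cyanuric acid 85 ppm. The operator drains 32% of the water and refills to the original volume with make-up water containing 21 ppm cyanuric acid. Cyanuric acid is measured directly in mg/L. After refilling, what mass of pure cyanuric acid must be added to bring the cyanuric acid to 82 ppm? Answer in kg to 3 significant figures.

Volume: 580 m³ = 580,000 L.
After draining 32% and refilling: 85 × 0.68 + 21 × 0.32 = 64.52 ppm.
Deficit to target: 82 − 64.52 = 17.48 mg/L.
Mass: 17.48 mg/L × 580,000 L = 10,140 g cyanuric acid.

10.1 kg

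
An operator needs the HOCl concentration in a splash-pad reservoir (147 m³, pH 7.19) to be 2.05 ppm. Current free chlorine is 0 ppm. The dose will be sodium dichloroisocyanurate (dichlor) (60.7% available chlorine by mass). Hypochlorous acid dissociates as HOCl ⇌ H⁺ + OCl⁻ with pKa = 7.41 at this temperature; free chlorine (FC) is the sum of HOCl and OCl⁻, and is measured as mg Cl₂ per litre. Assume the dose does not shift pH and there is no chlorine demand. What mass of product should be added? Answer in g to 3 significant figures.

796 g

Volume: 147 m³ = 147,000 L.
[OCl⁻]/[HOCl] = 10^(pH − pKa) = 10^(7.19 − 7.41) = 0.6026; fraction as HOCl = 1/(1 + 0.6026) = 0.624.
Free chlorine required for 2.05 ppm HOCl: 2.05 / 0.624 = 3.285 ppm.
FC to add: 3.285 − 0 = 3.285 mg/L as Cl₂.
Cl₂ equivalent: 3.285 mg/L × 147,000 L = 482.9 g.
Product at 60.7% available Cl: 482.9 / 0.607 = 795.6 g.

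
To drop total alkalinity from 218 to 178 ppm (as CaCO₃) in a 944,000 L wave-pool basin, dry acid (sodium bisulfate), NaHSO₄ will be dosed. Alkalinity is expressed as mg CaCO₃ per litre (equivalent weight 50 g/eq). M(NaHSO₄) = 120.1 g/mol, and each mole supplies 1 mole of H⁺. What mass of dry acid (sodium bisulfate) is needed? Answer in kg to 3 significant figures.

90.7 kg

Alkalinity to neutralize: (218 − 178) = 40 mg/L as CaCO₃ × 944,000 L = 37,760 g as CaCO₃.
Equivalents of H⁺ required: 37,760 ÷ 50 g/eq = 755.2 eq = 755.2 mol NaHSO₄.
Mass of NaHSO₄: 755.2 × 120.1 = 90,700 g.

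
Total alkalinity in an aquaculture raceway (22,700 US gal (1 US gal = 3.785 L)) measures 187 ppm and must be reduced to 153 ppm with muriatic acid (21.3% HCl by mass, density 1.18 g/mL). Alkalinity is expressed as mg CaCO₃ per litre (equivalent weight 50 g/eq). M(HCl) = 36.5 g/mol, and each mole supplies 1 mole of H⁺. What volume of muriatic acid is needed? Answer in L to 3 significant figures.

8.48 L

Volume: 22,700 US gal × 3.785 L/gal = 85,920 L.
Alkalinity to neutralize: (187 − 153) = 34 mg/L as CaCO₃ × 85,920 L = 2921 g as CaCO₃.
Equivalents of H⁺ required: 2921 ÷ 50 g/eq = 58.43 eq = 58.43 mol HCl.
Mass of HCl: 58.43 × 36.5 = 2133 g.
Mass of 21.3% solution: 2133 / 0.213 = 10,010 g.
Volume: 10,010 g ÷ 1.18 g/mL = 8485 mL.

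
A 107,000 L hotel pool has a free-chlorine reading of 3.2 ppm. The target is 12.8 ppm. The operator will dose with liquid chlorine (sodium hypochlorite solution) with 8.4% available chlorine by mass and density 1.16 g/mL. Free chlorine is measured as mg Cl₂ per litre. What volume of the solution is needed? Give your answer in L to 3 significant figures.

10.5 L

Chlorine deficit: 12.8 − 3.2 = 9.6 ppm = 9.6 mg/L as Cl₂.
Cl₂ equivalent needed: 9.6 mg/L × 107,000 L = 1,027,000 mg = 1027 g.
Product at 8.4% available chlorine: 1027 / 0.084 = 12,230 g.
Volume at density 1.16 g/mL: 12,230 g ÷ 1.16 g/mL = 10,540 mL.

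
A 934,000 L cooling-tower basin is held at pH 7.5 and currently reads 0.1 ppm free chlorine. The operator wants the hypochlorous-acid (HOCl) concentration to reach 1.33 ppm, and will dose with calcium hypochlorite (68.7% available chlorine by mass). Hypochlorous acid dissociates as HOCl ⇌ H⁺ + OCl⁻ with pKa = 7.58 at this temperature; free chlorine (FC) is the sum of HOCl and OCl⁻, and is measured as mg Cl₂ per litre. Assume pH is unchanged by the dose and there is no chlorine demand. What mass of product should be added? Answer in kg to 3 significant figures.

[OCl⁻]/[HOCl] = 10^(pH − pKa) = 10^(7.5 − 7.58) = 0.8318; fraction as HOCl = 1/(1 + 0.8318) = 0.5459.
Free chlorine required for 1.33 ppm HOCl: 1.33 / 0.5459 = 2.436 ppm.
FC to add: 2.436 − 0.1 = 2.336 mg/L as Cl₂.
Cl₂ equivalent: 2.336 mg/L × 934,000 L = 2182 g.
Product at 68.7% available Cl: 2182 / 0.687 = 3176 g.

3.18 kg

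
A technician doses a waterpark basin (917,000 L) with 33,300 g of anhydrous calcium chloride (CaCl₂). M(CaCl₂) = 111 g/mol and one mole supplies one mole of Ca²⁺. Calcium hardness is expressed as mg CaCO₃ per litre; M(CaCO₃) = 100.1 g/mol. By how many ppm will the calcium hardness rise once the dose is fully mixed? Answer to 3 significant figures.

32.7 ppm

Moles of Ca²⁺: 33,300 g ÷ 111 g/mol = 300 mol.
As CaCO₃: 300 mol × 100.1 g/mol = 30,030 g.
Rise: 30,030 g / 917,000 L × 1000 = 32.75 mg/L.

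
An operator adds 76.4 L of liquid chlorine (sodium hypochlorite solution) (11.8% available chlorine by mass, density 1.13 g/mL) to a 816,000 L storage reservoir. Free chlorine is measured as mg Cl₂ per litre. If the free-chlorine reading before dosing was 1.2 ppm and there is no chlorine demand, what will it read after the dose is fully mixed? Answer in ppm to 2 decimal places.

13.68 ppm

Mass of solution: 76.4 L × 1000 mL/L × 1.13 g/mL = 86,330 g.
Available chlorine delivered: 86,330 g × 0.118 = 10,190 g as Cl₂.
Concentration rise: 10,190 g / 816,000 L = 12.48 mg/L = 12.48 ppm.
Final FC: 1.2 + 12.48 = 13.68 ppm.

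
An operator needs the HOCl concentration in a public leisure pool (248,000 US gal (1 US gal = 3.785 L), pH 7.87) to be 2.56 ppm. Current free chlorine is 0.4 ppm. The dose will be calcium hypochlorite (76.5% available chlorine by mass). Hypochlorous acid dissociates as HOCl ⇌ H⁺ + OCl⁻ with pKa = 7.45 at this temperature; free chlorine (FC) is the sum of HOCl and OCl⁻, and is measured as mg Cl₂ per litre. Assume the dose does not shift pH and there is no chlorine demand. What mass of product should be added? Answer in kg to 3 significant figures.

10.9 kg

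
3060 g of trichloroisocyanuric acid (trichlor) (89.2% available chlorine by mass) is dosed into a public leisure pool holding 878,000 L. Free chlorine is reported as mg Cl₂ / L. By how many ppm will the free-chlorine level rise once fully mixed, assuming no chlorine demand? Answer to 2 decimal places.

Available chlorine delivered: 3060 g × 0.892 = 2730 g as Cl₂.
Concentration rise: 2730 g / 878,000 L = 3.109 mg/L = 3.11 ppm.

3.11 ppm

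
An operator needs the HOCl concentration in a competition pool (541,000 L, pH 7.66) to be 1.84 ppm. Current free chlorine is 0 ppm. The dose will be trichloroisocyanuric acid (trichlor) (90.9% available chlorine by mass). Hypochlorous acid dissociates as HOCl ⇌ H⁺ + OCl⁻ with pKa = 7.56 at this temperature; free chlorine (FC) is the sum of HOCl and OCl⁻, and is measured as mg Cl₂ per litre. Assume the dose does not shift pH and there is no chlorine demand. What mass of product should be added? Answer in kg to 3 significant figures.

2.47 kg

[OCl⁻]/[HOCl] = 10^(pH − pKa) = 10^(7.66 − 7.56) = 1.259; fraction as HOCl = 1/(1 + 1.259) = 0.4427.
Free chlorine required for 1.84 ppm HOCl: 1.84 / 0.4427 = 4.156 ppm.
FC to add: 4.156 − 0 = 4.156 mg/L as Cl₂.
Cl₂ equivalent: 4.156 mg/L × 541,000 L = 2249 g.
Product at 90.9% available Cl: 2249 / 0.909 = 2474 g.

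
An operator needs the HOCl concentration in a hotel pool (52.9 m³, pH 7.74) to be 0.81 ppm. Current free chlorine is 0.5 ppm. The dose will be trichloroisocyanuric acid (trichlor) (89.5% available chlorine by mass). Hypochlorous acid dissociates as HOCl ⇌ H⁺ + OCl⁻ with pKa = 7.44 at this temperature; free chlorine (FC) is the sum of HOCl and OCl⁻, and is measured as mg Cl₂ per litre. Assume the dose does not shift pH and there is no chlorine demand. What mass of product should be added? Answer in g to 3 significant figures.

114 g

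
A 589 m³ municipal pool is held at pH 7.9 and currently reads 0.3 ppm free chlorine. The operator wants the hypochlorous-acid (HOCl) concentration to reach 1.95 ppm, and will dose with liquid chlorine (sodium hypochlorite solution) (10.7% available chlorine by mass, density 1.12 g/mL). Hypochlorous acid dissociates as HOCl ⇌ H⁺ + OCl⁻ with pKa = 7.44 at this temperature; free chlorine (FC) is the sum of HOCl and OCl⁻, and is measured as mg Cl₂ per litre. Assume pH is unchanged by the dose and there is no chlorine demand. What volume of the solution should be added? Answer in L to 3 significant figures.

35.8 L

Volume: 589 m³ = 589,000 L.
[OCl⁻]/[HOCl] = 10^(pH − pKa) = 10^(7.9 − 7.44) = 2.884; fraction as HOCl = 1/(1 + 2.884) = 0.2575.
Free chlorine required for 1.95 ppm HOCl: 1.95 / 0.2575 = 7.574 ppm.
FC to add: 7.574 − 0.3 = 7.274 mg/L as Cl₂.
Cl₂ equivalent: 7.274 mg/L × 589,000 L = 4284 g.
Product at 10.7% available Cl: 4284 / 0.107 = 40,040 g.
Volume: 40,040 g ÷ 1.12 g/mL = 35,750 mL.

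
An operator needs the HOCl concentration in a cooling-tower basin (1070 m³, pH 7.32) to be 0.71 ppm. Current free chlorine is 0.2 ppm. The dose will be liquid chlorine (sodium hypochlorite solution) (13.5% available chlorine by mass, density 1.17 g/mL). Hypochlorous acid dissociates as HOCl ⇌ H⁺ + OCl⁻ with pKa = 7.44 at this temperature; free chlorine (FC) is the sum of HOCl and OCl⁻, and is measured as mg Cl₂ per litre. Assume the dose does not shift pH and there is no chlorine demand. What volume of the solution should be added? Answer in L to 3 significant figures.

Volume: 1070 m³ = 1,070,000 L.
[OCl⁻]/[HOCl] = 10^(pH − pKa) = 10^(7.32 − 7.44) = 0.7586; fraction as HOCl = 1/(1 + 0.7586) = 0.5686.
Free chlorine required for 0.71 ppm HOCl: 0.71 / 0.5686 = 1.249 ppm.
FC to add: 1.249 − 0.2 = 1.049 mg/L as Cl₂.
Cl₂ equivalent: 1.049 mg/L × 1,070,000 L = 1122 g.
Product at 13.5% available Cl: 1122 / 0.135 = 8311 g.
Volume: 8311 g ÷ 1.17 g/mL = 7103 mL.

7.10 L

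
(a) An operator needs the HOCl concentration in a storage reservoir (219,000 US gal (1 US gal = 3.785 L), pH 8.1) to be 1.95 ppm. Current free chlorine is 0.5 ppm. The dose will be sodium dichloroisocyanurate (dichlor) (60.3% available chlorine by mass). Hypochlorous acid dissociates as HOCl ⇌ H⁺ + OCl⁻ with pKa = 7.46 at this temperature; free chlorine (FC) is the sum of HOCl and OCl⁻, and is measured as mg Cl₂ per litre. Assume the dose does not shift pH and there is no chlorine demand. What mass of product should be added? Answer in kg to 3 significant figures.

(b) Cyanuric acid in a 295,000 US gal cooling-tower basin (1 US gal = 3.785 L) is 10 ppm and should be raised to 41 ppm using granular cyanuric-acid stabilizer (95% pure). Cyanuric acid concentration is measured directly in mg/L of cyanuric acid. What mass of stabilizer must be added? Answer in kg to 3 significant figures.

(a) Volume: 219,000 US gal × 3.785 L/gal = 828,915 L.
(a) [OCl⁻]/[HOCl] = 10^(pH − pKa) = 10^(8.1 − 7.46) = 4.365; fraction as HOCl = 1/(1 + 4.365) = 0.1864.
(a) Free chlorine required for 1.95 ppm HOCl: 1.95 / 0.1864 = 10.46 ppm.
(a) FC to add: 10.46 − 0.5 = 9.962 mg/L as Cl₂.
(a) Cl₂ equivalent: 9.962 mg/L × 828,915 L = 8258 g.
(a) Product at 60.3% available Cl: 8258 / 0.603 = 13,690 g.

(b) Volume: 295,000 US gal × 3.785 L/gal = 1,116,575 L.
(b) CYA to add: (41 − 10) = 31 mg/L × 1,116,575 L = 34,610 g cyanuric acid.
(b) At 95% purity: 34,610 / 0.95 = 36,440 g product.

(a) 13.7 kg; (b) 36.4 kg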